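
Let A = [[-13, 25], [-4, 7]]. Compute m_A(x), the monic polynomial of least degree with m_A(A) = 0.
m_A(x) = (x + 3)^2

The characteristic polynomial factors as (x + 3)^2. The minimal polynomial is ∏(x - λ)^{k_λ} where k_λ is the size of the largest Jordan block at λ.

For λ = -3: rank(A + 3I) = 1, and the largest Jordan block has size 2 (the smallest k with rank((A + 3I)^k) = rank((A + 3I)^(k+1))).

So m_A(x) = (x + 3)^2.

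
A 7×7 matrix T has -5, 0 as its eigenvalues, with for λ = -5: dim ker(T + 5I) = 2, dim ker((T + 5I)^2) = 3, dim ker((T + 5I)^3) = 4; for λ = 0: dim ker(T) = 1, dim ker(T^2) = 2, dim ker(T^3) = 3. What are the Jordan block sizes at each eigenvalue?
λ = -5: successive nullity increments [2, 1, 1] count blocks of size ≥ k; block sizes are [3, 1].
λ = 0: successive nullity increments [1, 1, 1] count blocks of size ≥ k; block sizes are [3].

Jordan blocks: (-5, 3), (-5, 1), (0, 3)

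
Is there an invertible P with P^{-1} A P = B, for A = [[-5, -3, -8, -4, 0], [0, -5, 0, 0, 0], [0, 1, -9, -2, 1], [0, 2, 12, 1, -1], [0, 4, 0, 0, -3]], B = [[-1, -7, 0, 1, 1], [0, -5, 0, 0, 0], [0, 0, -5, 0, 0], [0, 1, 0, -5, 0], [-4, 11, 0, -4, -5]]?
Yes.

Two matrices over a field are similar if and only if they have the same invariant factors.

Both A and B have characteristic polynomial (x + 3)^2(x + 5)^3 and minimal polynomial (x + 3)^2(x + 5)^2. Computing further, both have invariant factors x + 5, (x + 3)^2(x + 5)^2. Hence A and B are similar.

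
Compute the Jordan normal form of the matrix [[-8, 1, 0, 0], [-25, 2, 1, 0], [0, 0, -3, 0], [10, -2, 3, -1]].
The characteristic polynomial is det(xI - A) = (x + 1)(x + 3)^3, so the eigenvalues are -3 (algebraic multiplicity 3), -1 (algebraic multiplicity 1).

For λ = -3: rank(A + 3I) = 3, rank((A + 3I)^2) = 2, rank((A + 3I)^3) = 1. The eigenspace has dimension 4 - 3 = 1, so there is 1 Jordan block; the rank sequence gives block sizes [3].

For λ = -1: algebraic multiplicity 1 gives one 1×1 block.

Assembling the blocks gives the Jordan form J above.

J = [[-3, 1, 0, 0], [0, -3, 1, 0], [0, 0, -3, 0], [0, 0, 0, -1]]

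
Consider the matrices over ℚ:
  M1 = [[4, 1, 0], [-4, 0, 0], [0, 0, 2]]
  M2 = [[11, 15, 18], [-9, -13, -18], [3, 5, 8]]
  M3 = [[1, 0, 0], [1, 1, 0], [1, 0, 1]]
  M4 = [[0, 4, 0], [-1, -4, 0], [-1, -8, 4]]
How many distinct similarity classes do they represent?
3 classes: {M1, M2}, {M3}, {M4}

Characteristic polynomials: χ_{M1} = (x - 2)^3, χ_{M2} = (x - 2)^3, χ_{M3} = (x - 1)^3, χ_{M4} = (x - 4)(x + 2)^2.

{M1, M2}: invariant factors x - 2, (x - 2)^2.

{M3}: invariant factors x - 1, (x - 1)^2.

{M4}: invariant factors (x - 4)(x + 2)^2.

Matrices are similar if and only if their invariant-factor lists agree; the partition into similarity classes is {M1, M2}, {M3}, {M4}.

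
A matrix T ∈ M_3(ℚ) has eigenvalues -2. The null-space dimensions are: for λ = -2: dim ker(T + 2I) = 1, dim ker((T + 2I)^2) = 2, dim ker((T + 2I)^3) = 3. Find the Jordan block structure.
λ = -2: successive nullity increments [1, 1, 1] count blocks of size ≥ k; block sizes are [3].

Jordan blocks: (-2, 3)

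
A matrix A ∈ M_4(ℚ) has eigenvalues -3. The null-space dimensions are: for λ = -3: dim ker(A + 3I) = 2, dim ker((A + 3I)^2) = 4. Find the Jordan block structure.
λ = -3: successive nullity increments [2, 2] count blocks of size ≥ k; block sizes are [2, 2].

Jordan blocks: (-3, 2), (-3, 2)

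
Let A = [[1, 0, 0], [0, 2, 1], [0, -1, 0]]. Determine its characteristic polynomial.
xI - A = [[x - 1, 0, 0], [0, x - 2, -1], [0, 1, x]].

Expanding det(xI - A) along the first row:
det(xI - A) = + (x - 1)·det([[x - 2, -1], [1, x]]) - (0)·det([[0, -1], [0, x]]) + (0)·det([[0, x - 2], [0, 1]]).

Evaluating gives χ_A(x) = x^3 - 3x^2 + 3x - 1 = (x - 1)^3.

χ_A(x) = (x - 1)^3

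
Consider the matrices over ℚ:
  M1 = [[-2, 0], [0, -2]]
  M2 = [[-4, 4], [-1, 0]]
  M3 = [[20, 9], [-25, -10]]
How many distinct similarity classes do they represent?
3 classes: {M1}, {M2}, {M3}

Characteristic polynomials: χ_{M1} = (x + 2)^2, χ_{M2} = (x + 2)^2, χ_{M3} = (x - 5)^2.

{M1}: invariant factors x + 2, x + 2.

{M2}: invariant factors (x + 2)^2.

{M3}: invariant factors (x - 5)^2.

Matrices are similar if and only if their invariant-factor lists agree; the partition into similarity classes is {M1}, {M2}, {M3}.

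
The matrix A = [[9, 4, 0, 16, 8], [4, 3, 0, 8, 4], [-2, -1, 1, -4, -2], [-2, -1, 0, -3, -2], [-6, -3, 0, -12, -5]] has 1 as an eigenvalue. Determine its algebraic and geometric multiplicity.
The characteristic polynomial is (x - 1)^5, so the factor x - 1 appears with exponent 5: the algebraic multiplicity is 5.

rank(A - I) = 1, so the eigenspace has dimension 5 - 1 = 4: the geometric multiplicity is 4.

Since 4 < 5, A is not diagonalizable.

algebraic multiplicity 5, geometric multiplicity 4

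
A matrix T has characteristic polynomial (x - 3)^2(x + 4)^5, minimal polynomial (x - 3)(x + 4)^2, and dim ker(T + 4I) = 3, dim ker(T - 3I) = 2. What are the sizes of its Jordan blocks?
Jordan blocks: (-4, 2), (-4, 2), (-4, 1), (3, 1), (3, 1)

λ = -4: algebraic multiplicity 5 (exponent in χ_T), largest block size 2 (exponent in m_T), 3 blocks (geometric multiplicity). These force block sizes [2, 2, 1].
λ = 3: algebraic multiplicity 2 (exponent in χ_T), largest block size 1 (exponent in m_T), 2 blocks (geometric multiplicity). These force block sizes [1, 1].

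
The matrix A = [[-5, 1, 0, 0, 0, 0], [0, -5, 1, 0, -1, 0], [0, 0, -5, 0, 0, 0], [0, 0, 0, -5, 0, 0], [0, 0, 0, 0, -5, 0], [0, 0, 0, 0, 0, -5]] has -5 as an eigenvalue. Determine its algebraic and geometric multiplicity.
algebraic multiplicity 6, geometric multiplicity 4

The characteristic polynomial is (x + 5)^6, so the factor x + 5 appears with exponent 6: the algebraic multiplicity is 6.

rank(A + 5I) = 2, so the eigenspace has dimension 6 - 2 = 4: the geometric multiplicity is 4.

Since 4 < 6, A is not diagonalizable.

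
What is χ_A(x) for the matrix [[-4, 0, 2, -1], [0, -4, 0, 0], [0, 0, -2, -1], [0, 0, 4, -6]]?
χ_A(x) = (x + 4)^4

xI - A = [[x + 4, 0, -2, 1], [0, x + 4, 0, 0], [0, 0, x + 2, 1], [0, 0, -4, x + 6]].

Expanding det(xI - A) along the first row:
det(xI - A) = + (x + 4)·det([[x + 4, 0, 0], [0, x + 2, 1], [0, -4, x + 6]]) - (0)·det([[0, 0, 0], [0, x + 2, 1], [0, -4, x + 6]]) + (-2)·det([[0, x + 4, 0], [0, 0, 1], [0, 0, x + 6]]) - (1)·det([[0, x + 4, 0], [0, 0, x + 2], [0, 0, -4]]).

Evaluating gives χ_A(x) = x^4 + 16x^3 + 96x^2 + 256x + 256 = (x + 4)^4.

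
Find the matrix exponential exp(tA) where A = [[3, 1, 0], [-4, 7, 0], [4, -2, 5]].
A has Jordan form J = [[5, 1, 0], [0, 5, 0], [0, 0, 5]] with A = PJP^{-1}, so e^{tA} = P e^{tJ} P^{-1}.

For a Jordan block J_k(λ), e^{tJ_k(λ)} = e^{λt} · (I + tN + t^2 N^2/2! + ... + t^{k-1} N^{k-1}/(k-1)!) where N is the nilpotent superdiagonal part.

Assembling the blocks and conjugating back gives the entries of e^{tA} as shown above.

e^{tA} = [[(1 - 2*t)*e^{5*t}, t*e^{5*t}, 0], [-4*t*e^{5*t}, (2*t + 1)*e^{5*t}, 0], [4*t*e^{5*t}, -2*t*e^{5*t}, e^{5*t}]]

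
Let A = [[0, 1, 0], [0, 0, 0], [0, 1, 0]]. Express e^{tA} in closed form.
e^{tA} = [[1, t, 0], [0, 1, 0], [0, t, 1]]

A has Jordan form J = [[0, 1, 0], [0, 0, 0], [0, 0, 0]] with A = PJP^{-1}, so e^{tA} = P e^{tJ} P^{-1}.

For a Jordan block J_k(λ), e^{tJ_k(λ)} = e^{λt} · (I + tN + t^2 N^2/2! + ... + t^{k-1} N^{k-1}/(k-1)!) where N is the nilpotent superdiagonal part.

Assembling the blocks and conjugating back gives the entries of e^{tA} as shown above.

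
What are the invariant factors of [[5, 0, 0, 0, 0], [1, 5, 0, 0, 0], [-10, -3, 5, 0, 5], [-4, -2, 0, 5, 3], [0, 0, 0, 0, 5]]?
The Jordan structure of A has elementary divisors (x - 5)^3, (x - 5)^2. Arranging the block sizes at each eigenvalue in decreasing order and taking row products gives the invariant factors.

Invariant factors (smallest first, each dividing the next): (x - 5)^2, (x - 5)^3.

Check: the last factor (x - 5)^3 is the minimal polynomial, and the product (x - 5)^5 is the characteristic polynomial.

(x - 5)^2, (x - 5)^3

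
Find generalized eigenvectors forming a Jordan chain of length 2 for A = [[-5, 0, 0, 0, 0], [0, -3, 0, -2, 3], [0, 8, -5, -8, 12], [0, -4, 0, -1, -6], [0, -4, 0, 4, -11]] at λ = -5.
We seek v_1 ∈ ker((A + 5I)^2) \ ker(A + 5I), then set v_{i+1} = (A + 5I) v_i.

One such chain is v_1 = [[0, 1, 2, 0, -1]]^T, v_2 = [[0, -1, -4, 2, 2]]^T. Check: (A + 5I) v_2 = [[0, 0, 0, 0, 0]]^T = 0.

v_1 = [[0, 1, 2, 0, -1]]^T, v_2 = [[0, -1, -4, 2, 2]]^T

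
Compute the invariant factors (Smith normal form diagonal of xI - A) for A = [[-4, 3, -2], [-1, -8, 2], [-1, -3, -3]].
The Jordan structure of A has elementary divisors (x + 5)^2, (x + 5). Arranging the block sizes at each eigenvalue in decreasing order and taking row products gives the invariant factors.

Invariant factors (smallest first, each dividing the next): x + 5, (x + 5)^2.

Check: the last factor (x + 5)^2 is the minimal polynomial, and the product (x + 5)^3 is the characteristic polynomial.

x + 5, (x + 5)^2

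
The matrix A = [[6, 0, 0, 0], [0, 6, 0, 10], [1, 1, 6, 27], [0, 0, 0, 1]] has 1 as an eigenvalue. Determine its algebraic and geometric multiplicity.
The characteristic polynomial is (x - 6)^3(x - 1), so the factor x - 1 appears with exponent 1: the algebraic multiplicity is 1.

rank(A - I) = 3, so the eigenspace has dimension 4 - 3 = 1: the geometric multiplicity is 1.

algebraic multiplicity 1, geometric multiplicity 1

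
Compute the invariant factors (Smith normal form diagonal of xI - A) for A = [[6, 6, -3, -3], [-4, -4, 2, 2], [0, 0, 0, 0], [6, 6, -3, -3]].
x, x, x(x + 1)

The Jordan structure of A has elementary divisors (x + 1), x, x, x. Arranging the block sizes at each eigenvalue in decreasing order and taking row products gives the invariant factors.

Invariant factors (smallest first, each dividing the next): x, x, x(x + 1).

Check: the last factor x(x + 1) is the minimal polynomial, and the product x^3(x + 1) is the characteristic polynomial.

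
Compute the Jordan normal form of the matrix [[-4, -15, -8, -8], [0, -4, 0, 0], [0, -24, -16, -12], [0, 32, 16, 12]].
The characteristic polynomial is det(xI - A) = x(x + 4)^3, so the eigenvalues are -4 (algebraic multiplicity 3), 0 (algebraic multiplicity 1).

For λ = -4: rank(A + 4I) = 2, rank((A + 4I)^2) = 1. The eigenspace has dimension 4 - 2 = 2, so there are 2 Jordan blocks; the rank sequence gives block sizes [2, 1].

For λ = 0: algebraic multiplicity 1 gives one 1×1 block.

Assembling the blocks gives the Jordan form J above.

J = [[-4, 1, 0, 0], [0, -4, 0, 0], [0, 0, -4, 0], [0, 0, 0, 0]]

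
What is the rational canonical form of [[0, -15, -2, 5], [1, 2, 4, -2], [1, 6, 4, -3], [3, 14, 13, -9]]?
R = [[0, 0, 0, -3], [1, 0, 0, 2], [0, 1, 0, 1], [0, 0, 1, -3]]

The invariant factors of A (the non-unit diagonal entries of the Smith normal form of xI - A over ℚ[x]) are (x + 3)(x^3 - x + 1), each dividing the next. The characteristic polynomial is their product, (x + 3)(x^3 - x + 1).

The rational canonical form is the block-diagonal matrix of companion matrices C(f_i):
R = [[0, 0, 0, -3], [1, 0, 0, 2], [0, 1, 0, 1], [0, 0, 1, -3]].

Note the characteristic polynomial does not split into linear factors over ℚ, so A has no Jordan form over ℚ; the rational canonical form exists over any field.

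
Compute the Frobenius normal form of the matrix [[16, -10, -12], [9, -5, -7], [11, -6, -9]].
R = [[0, 0, -4], [1, 0, -1], [0, 1, 2]]

The invariant factors of A (the non-unit diagonal entries of the Smith normal form of xI - A over ℚ[x]) are (x + 1)(x^2 - 3x + 4), each dividing the next. The characteristic polynomial is their product, (x + 1)(x^2 - 3x + 4).

The rational canonical form is the block-diagonal matrix of companion matrices C(f_i):
R = [[0, 0, -4], [1, 0, -1], [0, 1, 2]].

Note the characteristic polynomial does not split into linear factors over ℚ, so A has no Jordan form over ℚ; the rational canonical form exists over any field.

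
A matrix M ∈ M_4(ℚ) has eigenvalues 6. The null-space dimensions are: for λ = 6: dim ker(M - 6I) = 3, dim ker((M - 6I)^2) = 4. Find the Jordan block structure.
λ = 6: successive nullity increments [3, 1] count blocks of size ≥ k; block sizes are [2, 1, 1].

Jordan blocks: (6, 2), (6, 1), (6, 1)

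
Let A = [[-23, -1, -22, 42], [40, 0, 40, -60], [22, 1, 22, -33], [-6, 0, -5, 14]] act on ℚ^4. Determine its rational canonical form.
The invariant factors of A (the non-unit diagonal entries of the Smith normal form of xI - A over ℚ[x]) are x - 5, (x - 5)(x - 4)(x + 1), each dividing the next. The characteristic polynomial is their product, (x - 5)^2(x - 4)(x + 1).

The rational canonical form is the block-diagonal matrix of companion matrices C(f_i):
R = [[5, 0, 0, 0], [0, 0, 0, -20], [0, 1, 0, -11], [0, 0, 1, 8]].

R = [[5, 0, 0, 0], [0, 0, 0, -20], [0, 1, 0, -11], [0, 0, 1, 8]]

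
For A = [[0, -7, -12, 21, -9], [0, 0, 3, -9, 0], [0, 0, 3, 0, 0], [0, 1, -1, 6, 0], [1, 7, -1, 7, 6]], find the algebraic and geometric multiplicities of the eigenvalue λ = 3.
algebraic multiplicity 5, geometric multiplicity 2

The characteristic polynomial is (x - 3)^5, so the factor x - 3 appears with exponent 5: the algebraic multiplicity is 5.

rank(A - 3I) = 3, so the eigenspace has dimension 5 - 3 = 2: the geometric multiplicity is 2.

Since 2 < 5, A is not diagonalizable.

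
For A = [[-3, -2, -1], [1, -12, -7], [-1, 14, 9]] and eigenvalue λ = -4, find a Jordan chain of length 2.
We seek v_1 ∈ ker((A + 4I)^2) \ ker(A + 4I), then set v_{i+1} = (A + 4I) v_i.

One such chain is v_1 = [[1, 0, 0]]^T, v_2 = [[1, 1, -1]]^T. Check: (A + 4I) v_2 = [[0, 0, 0]]^T = 0.

v_1 = [[1, 0, 0]]^T, v_2 = [[1, 1, -1]]^T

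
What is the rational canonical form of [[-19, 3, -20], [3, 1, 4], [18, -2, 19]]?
The invariant factors of A (the non-unit diagonal entries of the Smith normal form of xI - A over ℚ[x]) are (x - 3)(x^2 + 2x + 4), each dividing the next. The characteristic polynomial is their product, (x - 3)(x^2 + 2x + 4).

The rational canonical form is the block-diagonal matrix of companion matrices C(f_i):
R = [[0, 0, 12], [1, 0, 2], [0, 1, 1]].

Note the characteristic polynomial does not split into linear factors over ℚ, so A has no Jordan form over ℚ; the rational canonical form exists over any field.

R = [[0, 0, 12], [1, 0, 2], [0, 1, 1]]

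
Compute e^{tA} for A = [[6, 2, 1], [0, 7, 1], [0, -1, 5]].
e^{tA} = [[e^{6*t}, t*(t + 4)*e^{6*t}/2, t*(t + 2)*e^{6*t}/2], [0, (t + 1)*e^{6*t}, t*e^{6*t}], [0, -t*e^{6*t}, (1 - t)*e^{6*t}]]

A has Jordan form J = [[6, 1, 0], [0, 6, 1], [0, 0, 6]] with A = PJP^{-1}, so e^{tA} = P e^{tJ} P^{-1}.

For a Jordan block J_k(λ), e^{tJ_k(λ)} = e^{λt} · (I + tN + t^2 N^2/2! + ... + t^{k-1} N^{k-1}/(k-1)!) where N is the nilpotent superdiagonal part.

Assembling the blocks and conjugating back gives the entries of e^{tA} as shown above.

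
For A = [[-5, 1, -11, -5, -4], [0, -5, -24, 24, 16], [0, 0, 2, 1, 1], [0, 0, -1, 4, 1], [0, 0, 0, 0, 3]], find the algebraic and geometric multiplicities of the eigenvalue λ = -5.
algebraic multiplicity 2, geometric multiplicity 1

The characteristic polynomial is (x - 3)^3(x + 5)^2, so the factor x + 5 appears with exponent 2: the algebraic multiplicity is 2.

rank(A + 5I) = 4, so the eigenspace has dimension 5 - 4 = 1: the geometric multiplicity is 1.

Since 1 < 2, A is not diagonalizable.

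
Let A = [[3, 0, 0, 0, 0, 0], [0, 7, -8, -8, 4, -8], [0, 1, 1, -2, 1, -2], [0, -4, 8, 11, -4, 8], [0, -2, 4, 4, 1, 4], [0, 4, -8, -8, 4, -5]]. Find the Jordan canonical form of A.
The characteristic polynomial is det(xI - A) = (x - 3)^6, so the eigenvalues are 3 (algebraic multiplicity 6).

For λ = 3: rank(A - 3I) = 1, rank((A - 3I)^2) = 0. The eigenspace has dimension 6 - 1 = 5, so there are 5 Jordan blocks; the rank sequence gives block sizes [2, 1, 1, 1, 1].

Assembling the blocks gives the Jordan form J above.

J = [[3, 1, 0, 0, 0, 0], [0, 3, 0, 0, 0, 0], [0, 0, 3, 0, 0, 0], [0, 0, 0, 3, 0, 0], [0, 0, 0, 0, 3, 0], [0, 0, 0, 0, 0, 3]]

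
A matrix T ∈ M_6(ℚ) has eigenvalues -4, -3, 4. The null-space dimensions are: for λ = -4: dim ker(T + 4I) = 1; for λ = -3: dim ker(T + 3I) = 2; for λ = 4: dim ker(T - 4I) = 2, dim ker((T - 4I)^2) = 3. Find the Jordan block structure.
λ = -4: successive nullity increments [1] count blocks of size ≥ k; block sizes are [1].
λ = -3: successive nullity increments [2] count blocks of size ≥ k; block sizes are [1, 1].
λ = 4: successive nullity increments [2, 1] count blocks of size ≥ k; block sizes are [2, 1].

Jordan blocks: (-4, 1), (-3, 1), (-3, 1), (4, 2), (4, 1)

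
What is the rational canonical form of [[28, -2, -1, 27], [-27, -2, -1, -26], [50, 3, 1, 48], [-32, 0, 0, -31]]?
R = [[0, 0, 0, 9], [1, 0, 0, 24], [0, 1, 0, 4], [0, 0, 1, -4]]

The invariant factors of A (the non-unit diagonal entries of the Smith normal form of xI - A over ℚ[x]) are (x + 3)^2(x^2 - 2x - 1), each dividing the next. The characteristic polynomial is their product, (x + 3)^2(x^2 - 2x - 1).

The rational canonical form is the block-diagonal matrix of companion matrices C(f_i):
R = [[0, 0, 0, 9], [1, 0, 0, 24], [0, 1, 0, 4], [0, 0, 1, -4]].

Note the characteristic polynomial does not split into linear factors over ℚ, so A has no Jordan form over ℚ; the rational canonical form exists over any field.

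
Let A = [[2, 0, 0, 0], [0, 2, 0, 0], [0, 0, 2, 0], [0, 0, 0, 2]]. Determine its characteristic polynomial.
χ_A(x) = (x - 2)^4

xI - A = [[x - 2, 0, 0, 0], [0, x - 2, 0, 0], [0, 0, x - 2, 0], [0, 0, 0, x - 2]].

Expanding det(xI - A) along the first row:
det(xI - A) = + (x - 2)·det([[x - 2, 0, 0], [0, x - 2, 0], [0, 0, x - 2]]) - (0)·det([[0, 0, 0], [0, x - 2, 0], [0, 0, x - 2]]) + (0)·det([[0, x - 2, 0], [0, 0, 0], [0, 0, x - 2]]) - (0)·det([[0, x - 2, 0], [0, 0, x - 2], [0, 0, 0]]).

Evaluating gives χ_A(x) = x^4 - 8x^3 + 24x^2 - 32x + 16 = (x - 2)^4.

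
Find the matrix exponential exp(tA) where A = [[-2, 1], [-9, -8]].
e^{tA} = [[(3*t + 1)*e^{-5*t}, t*e^{-5*t}], [-9*t*e^{-5*t}, (1 - 3*t)*e^{-5*t}]]

A has Jordan form J = [[-5, 1], [0, -5]] with A = PJP^{-1}, so e^{tA} = P e^{tJ} P^{-1}.

For a Jordan block J_k(λ), e^{tJ_k(λ)} = e^{λt} · (I + tN + t^2 N^2/2! + ... + t^{k-1} N^{k-1}/(k-1)!) where N is the nilpotent superdiagonal part.

Assembling the blocks and conjugating back gives the entries of e^{tA} as shown above.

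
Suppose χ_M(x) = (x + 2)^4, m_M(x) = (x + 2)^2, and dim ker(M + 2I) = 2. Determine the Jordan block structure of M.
λ = -2: algebraic multiplicity 4 (exponent in χ_M), largest block size 2 (exponent in m_M), 2 blocks (geometric multiplicity). These force block sizes [2, 2].

Jordan blocks: (-2, 2), (-2, 2)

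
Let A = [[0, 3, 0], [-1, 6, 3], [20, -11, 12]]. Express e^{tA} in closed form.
e^{tA} = [[(33*t^2 - 12*t + 2)*e^{6*t}/2, 3*t*(1 - 3*t)*e^{6*t}, 9*t^2*e^{6*t}/2], [t*(33*t - 1)*e^{6*t}, (1 - 18*t^2)*e^{6*t}, 3*t*(3*t + 1)*e^{6*t}], [t*(11*t + 40)*e^{6*t}/2, t*(-3*t - 11)*e^{6*t}, (3*t^2 + 12*t + 2)*e^{6*t}/2]]

A has Jordan form J = [[6, 1, 0], [0, 6, 1], [0, 0, 6]] with A = PJP^{-1}, so e^{tA} = P e^{tJ} P^{-1}.

For a Jordan block J_k(λ), e^{tJ_k(λ)} = e^{λt} · (I + tN + t^2 N^2/2! + ... + t^{k-1} N^{k-1}/(k-1)!) where N is the nilpotent superdiagonal part.

Assembling the blocks and conjugating back gives the entries of e^{tA} as shown above.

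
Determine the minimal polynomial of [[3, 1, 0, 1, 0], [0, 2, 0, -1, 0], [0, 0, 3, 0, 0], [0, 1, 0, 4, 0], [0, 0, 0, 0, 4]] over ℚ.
The characteristic polynomial factors as (x - 4)(x - 3)^4. The minimal polynomial is ∏(x - λ)^{k_λ} where k_λ is the size of the largest Jordan block at λ.

For λ = 3: rank(A - 3I) = 2, and the largest Jordan block has size 2 (the smallest k with rank((A - 3I)^k) = rank((A - 3I)^(k+1))).
For λ = 4: rank(A - 4I) = 4, and the largest Jordan block has size 1 (the smallest k with rank((A - 4I)^k) = rank((A - 4I)^(k+1))).

So m_A(x) = (x - 4)(x - 3)^2.

m_A(x) = (x - 4)(x - 3)^2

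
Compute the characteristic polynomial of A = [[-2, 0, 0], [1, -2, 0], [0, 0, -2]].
xI - A = [[x + 2, 0, 0], [-1, x + 2, 0], [0, 0, x + 2]].

Expanding det(xI - A) along the first row:
det(xI - A) = + (x + 2)·det([[x + 2, 0], [0, x + 2]]) - (0)·det([[-1, 0], [0, x + 2]]) + (0)·det([[-1, x + 2], [0, 0]]).

Evaluating gives χ_A(x) = x^3 + 6x^2 + 12x + 8 = (x + 2)^3.

χ_A(x) = (x + 2)^3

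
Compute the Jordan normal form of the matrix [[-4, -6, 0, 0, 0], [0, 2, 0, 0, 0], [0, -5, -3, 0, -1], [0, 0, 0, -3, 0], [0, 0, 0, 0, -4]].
J = [[-4, 0, 0, 0, 0], [0, -4, 0, 0, 0], [0, 0, -3, 0, 0], [0, 0, 0, -3, 0], [0, 0, 0, 0, 2]]

The characteristic polynomial is det(xI - A) = (x - 2)(x + 3)^2(x + 4)^2, so the eigenvalues are -4 (algebraic multiplicity 2), -3 (algebraic multiplicity 2), 2 (algebraic multiplicity 1).

For λ = -4: rank(A + 4I) = 3. The eigenspace has dimension 5 - 3 = 2, so there are 2 Jordan blocks; the rank sequence gives block sizes [1, 1].

For λ = -3: rank(A + 3I) = 3. The eigenspace has dimension 5 - 3 = 2, so there are 2 Jordan blocks; the rank sequence gives block sizes [1, 1].

For λ = 2: algebraic multiplicity 1 gives one 1×1 block.

Assembling the blocks gives the Jordan form J above.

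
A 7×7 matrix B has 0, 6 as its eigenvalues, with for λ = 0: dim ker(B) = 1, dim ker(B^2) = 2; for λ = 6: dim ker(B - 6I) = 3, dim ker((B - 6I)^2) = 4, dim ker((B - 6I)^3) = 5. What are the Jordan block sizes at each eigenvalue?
Jordan blocks: (0, 2), (6, 3), (6, 1), (6, 1)

λ = 0: successive nullity increments [1, 1] count blocks of size ≥ k; block sizes are [2].
λ = 6: successive nullity increments [3, 1, 1] count blocks of size ≥ k; block sizes are [3, 1, 1].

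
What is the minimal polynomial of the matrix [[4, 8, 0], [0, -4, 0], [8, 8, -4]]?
The characteristic polynomial factors as (x - 4)(x + 4)^2. The minimal polynomial is ∏(x - λ)^{k_λ} where k_λ is the size of the largest Jordan block at λ.

For λ = -4: rank(A + 4I) = 1, and the largest Jordan block has size 1 (the smallest k with rank((A + 4I)^k) = rank((A + 4I)^(k+1))).
For λ = 4: rank(A - 4I) = 2, and the largest Jordan block has size 1 (the smallest k with rank((A - 4I)^k) = rank((A - 4I)^(k+1))).

So m_A(x) = (x - 4)(x + 4).

m_A(x) = (x - 4)(x + 4)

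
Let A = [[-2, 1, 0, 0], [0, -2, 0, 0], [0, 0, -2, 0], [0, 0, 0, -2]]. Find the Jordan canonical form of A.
J = [[-2, 1, 0, 0], [0, -2, 0, 0], [0, 0, -2, 0], [0, 0, 0, -2]]

The characteristic polynomial is det(xI - A) = (x + 2)^4, so the eigenvalues are -2 (algebraic multiplicity 4).

For λ = -2: rank(A + 2I) = 1, rank((A + 2I)^2) = 0. The eigenspace has dimension 4 - 1 = 3, so there are 3 Jordan blocks; the rank sequence gives block sizes [2, 1, 1].

Assembling the blocks gives the Jordan form J above.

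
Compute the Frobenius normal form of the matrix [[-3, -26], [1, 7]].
The invariant factors of A (the non-unit diagonal entries of the Smith normal form of xI - A over ℚ[x]) are x^2 - 4x + 5, each dividing the next. The characteristic polynomial is their product, x^2 - 4x + 5.

The rational canonical form is the block-diagonal matrix of companion matrices C(f_i):
R = [[0, -5], [1, 4]].

Note the characteristic polynomial does not split into linear factors over ℚ, so A has no Jordan form over ℚ; the rational canonical form exists over any field.

R = [[0, -5], [1, 4]]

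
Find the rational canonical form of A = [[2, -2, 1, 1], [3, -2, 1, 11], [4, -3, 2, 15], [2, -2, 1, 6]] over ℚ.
R = [[0, 0, 0, -5], [1, 0, 0, 16], [0, 1, 0, -18], [0, 0, 1, 8]]

The invariant factors of A (the non-unit diagonal entries of the Smith normal form of xI - A over ℚ[x]) are (x - 5)(x - 1)^3, each dividing the next. The characteristic polynomial is their product, (x - 5)(x - 1)^3.

The rational canonical form is the block-diagonal matrix of companion matrices C(f_i):
R = [[0, 0, 0, -5], [1, 0, 0, 16], [0, 1, 0, -18], [0, 0, 1, 8]].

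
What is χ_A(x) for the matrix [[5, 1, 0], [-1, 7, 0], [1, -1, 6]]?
xI - A = [[x - 5, -1, 0], [1, x - 7, 0], [-1, 1, x - 6]].

Expanding det(xI - A) along the first row:
det(xI - A) = + (x - 5)·det([[x - 7, 0], [1, x - 6]]) - (-1)·det([[1, 0], [-1, x - 6]]) + (0)·det([[1, x - 7], [-1, 1]]).

Evaluating gives χ_A(x) = x^3 - 18x^2 + 108x - 216 = (x - 6)^3.

χ_A(x) = (x - 6)^3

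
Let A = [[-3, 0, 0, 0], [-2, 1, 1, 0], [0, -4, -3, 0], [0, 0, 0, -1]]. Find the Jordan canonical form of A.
The characteristic polynomial is det(xI - A) = (x + 1)^3(x + 3), so the eigenvalues are -3 (algebraic multiplicity 1), -1 (algebraic multiplicity 3).

For λ = -3: algebraic multiplicity 1 gives one 1×1 block.

For λ = -1: rank(A + I) = 2, rank((A + I)^2) = 1. The eigenspace has dimension 4 - 2 = 2, so there are 2 Jordan blocks; the rank sequence gives block sizes [2, 1].

Assembling the blocks gives the Jordan form J above.

J = [[-3, 0, 0, 0], [0, -1, 1, 0], [0, 0, -1, 0], [0, 0, 0, -1]]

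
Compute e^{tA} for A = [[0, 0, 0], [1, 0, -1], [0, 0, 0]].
e^{tA} = [[1, 0, 0], [t, 1, -t], [0, 0, 1]]

A has Jordan form J = [[0, 1, 0], [0, 0, 0], [0, 0, 0]] with A = PJP^{-1}, so e^{tA} = P e^{tJ} P^{-1}.

For a Jordan block J_k(λ), e^{tJ_k(λ)} = e^{λt} · (I + tN + t^2 N^2/2! + ... + t^{k-1} N^{k-1}/(k-1)!) where N is the nilpotent superdiagonal part.

Assembling the blocks and conjugating back gives the entries of e^{tA} as shown above.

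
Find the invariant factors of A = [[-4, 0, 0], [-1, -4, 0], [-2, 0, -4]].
The Jordan structure of A has elementary divisors (x + 4)^2, (x + 4). Arranging the block sizes at each eigenvalue in decreasing order and taking row products gives the invariant factors.

Invariant factors (smallest first, each dividing the next): x + 4, (x + 4)^2.

Check: the last factor (x + 4)^2 is the minimal polynomial, and the product (x + 4)^3 is the characteristic polynomial.

x + 4, (x + 4)^2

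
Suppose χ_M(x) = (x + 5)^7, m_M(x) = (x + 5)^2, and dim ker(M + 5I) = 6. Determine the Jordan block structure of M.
Jordan blocks: (-5, 2), (-5, 1), (-5, 1), (-5, 1), (-5, 1), (-5, 1)

λ = -5: algebraic multiplicity 7 (exponent in χ_M), largest block size 2 (exponent in m_M), 6 blocks (geometric multiplicity). These force block sizes [2, 1, 1, 1, 1, 1].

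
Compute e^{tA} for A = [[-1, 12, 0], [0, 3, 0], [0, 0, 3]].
e^{tA} = [[e^{-t}, (3*e^{4*t} - 3)*e^{-t}, 0], [0, e^{3*t}, 0], [0, 0, e^{3*t}]]

A has Jordan form J = [[-1, 0, 0], [0, 3, 0], [0, 0, 3]] with A = PJP^{-1}, so e^{tA} = P e^{tJ} P^{-1}.

For a Jordan block J_k(λ), e^{tJ_k(λ)} = e^{λt} · (I + tN + t^2 N^2/2! + ... + t^{k-1} N^{k-1}/(k-1)!) where N is the nilpotent superdiagonal part.

Assembling the blocks and conjugating back gives the entries of e^{tA} as shown above.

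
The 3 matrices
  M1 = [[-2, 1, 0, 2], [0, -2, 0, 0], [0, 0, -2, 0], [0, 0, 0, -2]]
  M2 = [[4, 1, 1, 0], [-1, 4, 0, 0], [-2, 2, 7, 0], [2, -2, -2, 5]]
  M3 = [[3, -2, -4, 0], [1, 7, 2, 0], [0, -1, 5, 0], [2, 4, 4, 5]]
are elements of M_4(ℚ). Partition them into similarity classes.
2 classes: {M1}, {M2, M3}

Characteristic polynomials: χ_{M1} = (x + 2)^4, χ_{M2} = (x - 5)^4, χ_{M3} = (x - 5)^4.

{M1}: invariant factors x + 2, x + 2, (x + 2)^2.

{M2, M3}: invariant factors x - 5, (x - 5)^3.

Matrices are similar if and only if their invariant-factor lists agree; the partition into similarity classes is {M1}, {M2, M3}.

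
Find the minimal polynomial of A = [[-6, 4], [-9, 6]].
m_A(x) = x^2

The characteristic polynomial factors as x^2. The minimal polynomial is ∏(x - λ)^{k_λ} where k_λ is the size of the largest Jordan block at λ.

For λ = 0: rank(A) = 1, and the largest Jordan block has size 2 (the smallest k with rank(A^k) = rank(A^(k+1))).

So m_A(x) = x^2.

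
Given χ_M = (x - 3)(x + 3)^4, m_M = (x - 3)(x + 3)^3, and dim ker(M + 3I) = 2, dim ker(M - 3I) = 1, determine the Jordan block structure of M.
λ = -3: algebraic multiplicity 4 (exponent in χ_M), largest block size 3 (exponent in m_M), 2 blocks (geometric multiplicity). These force block sizes [3, 1].
λ = 3: algebraic multiplicity 1 (exponent in χ_M), largest block size 1 (exponent in m_M), 1 block (geometric multiplicity). This forces block sizes [1].

Jordan blocks: (-3, 3), (-3, 1), (3, 1)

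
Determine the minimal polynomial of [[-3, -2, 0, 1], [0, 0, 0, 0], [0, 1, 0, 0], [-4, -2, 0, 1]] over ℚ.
The characteristic polynomial factors as x^2(x + 1)^2. The minimal polynomial is ∏(x - λ)^{k_λ} where k_λ is the size of the largest Jordan block at λ.

For λ = -1: rank(A + I) = 3, and the largest Jordan block has size 2 (the smallest k with rank((A + I)^k) = rank((A + I)^(k+1))).
For λ = 0: rank(A) = 3, and the largest Jordan block has size 2 (the smallest k with rank(A^k) = rank(A^(k+1))).

So m_A(x) = x^2(x + 1)^2.

m_A(x) = x^2(x + 1)^2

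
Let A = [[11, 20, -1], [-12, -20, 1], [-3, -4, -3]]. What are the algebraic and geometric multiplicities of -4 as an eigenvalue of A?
The characteristic polynomial is (x + 4)^3, so the factor x + 4 appears with exponent 3: the algebraic multiplicity is 3.

rank(A + 4I) = 2, so the eigenspace has dimension 3 - 2 = 1: the geometric multiplicity is 1.

Since 1 < 3, A is not diagonalizable.

algebraic multiplicity 3, geometric multiplicity 1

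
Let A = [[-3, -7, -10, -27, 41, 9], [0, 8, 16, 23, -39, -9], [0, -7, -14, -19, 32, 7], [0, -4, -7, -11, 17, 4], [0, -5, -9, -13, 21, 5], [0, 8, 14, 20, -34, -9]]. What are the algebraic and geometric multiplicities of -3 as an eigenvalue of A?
algebraic multiplicity 1, geometric multiplicity 1

The characteristic polynomial is (x + 1)^5(x + 3), so the factor x + 3 appears with exponent 1: the algebraic multiplicity is 1.

rank(A + 3I) = 5, so the eigenspace has dimension 6 - 5 = 1: the geometric multiplicity is 1.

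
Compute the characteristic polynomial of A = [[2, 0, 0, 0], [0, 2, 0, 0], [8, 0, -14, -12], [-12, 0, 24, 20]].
xI - A = [[x - 2, 0, 0, 0], [0, x - 2, 0, 0], [-8, 0, x + 14, 12], [12, 0, -24, x - 20]].

Expanding det(xI - A) along the first row:
det(xI - A) = + (x - 2)·det([[x - 2, 0, 0], [0, x + 14, 12], [0, -24, x - 20]]) - (0)·det([[0, 0, 0], [-8, x + 14, 12], [12, -24, x - 20]]) + (0)·det([[0, x - 2, 0], [-8, 0, 12], [12, 0, x - 20]]) - (0)·det([[0, x - 2, 0], [-8, 0, x + 14], [12, 0, -24]]).

Evaluating gives χ_A(x) = x^4 - 10x^3 + 36x^2 - 56x + 32 = (x - 4)(x - 2)^3.

χ_A(x) = (x - 4)(x - 2)^3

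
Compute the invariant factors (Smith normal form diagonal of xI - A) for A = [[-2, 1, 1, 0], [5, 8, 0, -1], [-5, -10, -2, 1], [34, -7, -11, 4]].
The Jordan structure of A has elementary divisors (x + 2)^2, (x - 6)^2. Arranging the block sizes at each eigenvalue in decreasing order and taking row products gives the invariant factors.

Invariant factors (smallest first, each dividing the next): (x - 6)^2(x + 2)^2.

Check: the last factor (x - 6)^2(x + 2)^2 is the minimal polynomial, and the product (x - 6)^2(x + 2)^2 is the characteristic polynomial.

(x - 6)^2(x + 2)^2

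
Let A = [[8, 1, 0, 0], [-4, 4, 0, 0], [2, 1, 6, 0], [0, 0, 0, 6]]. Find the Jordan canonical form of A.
The characteristic polynomial is det(xI - A) = (x - 6)^4, so the eigenvalues are 6 (algebraic multiplicity 4).

For λ = 6: rank(A - 6I) = 1, rank((A - 6I)^2) = 0. The eigenspace has dimension 4 - 1 = 3, so there are 3 Jordan blocks; the rank sequence gives block sizes [2, 1, 1].

Assembling the blocks gives the Jordan form J above.

J = [[6, 1, 0, 0], [0, 6, 0, 0], [0, 0, 6, 0], [0, 0, 0, 6]]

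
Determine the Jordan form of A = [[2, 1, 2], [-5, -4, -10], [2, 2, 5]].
J = [[1, 1, 0], [0, 1, 0], [0, 0, 1]]

The characteristic polynomial is det(xI - A) = (x - 1)^3, so the eigenvalues are 1 (algebraic multiplicity 3).

For λ = 1: rank(A - I) = 1, rank((A - I)^2) = 0. The eigenspace has dimension 3 - 1 = 2, so there are 2 Jordan blocks; the rank sequence gives block sizes [2, 1].

Assembling the blocks gives the Jordan form J above.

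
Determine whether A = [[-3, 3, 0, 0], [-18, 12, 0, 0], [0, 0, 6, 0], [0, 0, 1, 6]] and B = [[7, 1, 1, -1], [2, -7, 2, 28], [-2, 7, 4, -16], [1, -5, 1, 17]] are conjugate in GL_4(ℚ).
Yes.

Two matrices over a field are similar if and only if they have the same invariant factors.

Both A and B have characteristic polynomial (x - 6)^3(x - 3) and minimal polynomial (x - 6)^2(x - 3). Computing further, both have invariant factors x - 6, (x - 6)^2(x - 3). Hence A and B are similar.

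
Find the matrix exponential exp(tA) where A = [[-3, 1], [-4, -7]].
e^{tA} = [[(2*t + 1)*e^{-5*t}, t*e^{-5*t}], [-4*t*e^{-5*t}, (1 - 2*t)*e^{-5*t}]]

A has Jordan form J = [[-5, 1], [0, -5]] with A = PJP^{-1}, so e^{tA} = P e^{tJ} P^{-1}.

For a Jordan block J_k(λ), e^{tJ_k(λ)} = e^{λt} · (I + tN + t^2 N^2/2! + ... + t^{k-1} N^{k-1}/(k-1)!) where N is the nilpotent superdiagonal part.

Assembling the blocks and conjugating back gives the entries of e^{tA} as shown above.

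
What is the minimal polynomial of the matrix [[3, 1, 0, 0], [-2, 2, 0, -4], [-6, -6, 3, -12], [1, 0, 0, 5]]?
The characteristic polynomial factors as (x - 4)(x - 3)^3. The minimal polynomial is ∏(x - λ)^{k_λ} where k_λ is the size of the largest Jordan block at λ.

For λ = 3: rank(A - 3I) = 2, and the largest Jordan block has size 2 (the smallest k with rank((A - 3I)^k) = rank((A - 3I)^(k+1))).
For λ = 4: rank(A - 4I) = 3, and the largest Jordan block has size 1 (the smallest k with rank((A - 4I)^k) = rank((A - 4I)^(k+1))).

So m_A(x) = (x - 4)(x - 3)^2.

m_A(x) = (x - 4)(x - 3)^2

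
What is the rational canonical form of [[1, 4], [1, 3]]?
R = [[0, 1], [1, 4]]

The invariant factors of A (the non-unit diagonal entries of the Smith normal form of xI - A over ℚ[x]) are x^2 - 4x - 1, each dividing the next. The characteristic polynomial is their product, x^2 - 4x - 1.

The rational canonical form is the block-diagonal matrix of companion matrices C(f_i):
R = [[0, 1], [1, 4]].

Note the characteristic polynomial does not split into linear factors over ℚ, so A has no Jordan form over ℚ; the rational canonical form exists over any field.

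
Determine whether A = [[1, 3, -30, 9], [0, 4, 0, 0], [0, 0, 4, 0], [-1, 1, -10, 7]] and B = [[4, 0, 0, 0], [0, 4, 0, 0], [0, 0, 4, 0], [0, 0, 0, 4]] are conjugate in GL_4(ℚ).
No.

Both have characteristic polynomial (x - 4)^4, but the minimal polynomial of A is (x - 4)^2 while the minimal polynomial of B is x - 4. The minimal polynomial is a similarity invariant, so A and B are not similar.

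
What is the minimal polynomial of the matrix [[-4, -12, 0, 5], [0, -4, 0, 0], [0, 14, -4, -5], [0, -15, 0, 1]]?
The characteristic polynomial factors as (x - 1)(x + 4)^3. The minimal polynomial is ∏(x - λ)^{k_λ} where k_λ is the size of the largest Jordan block at λ.

For λ = -4: rank(A + 4I) = 2, and the largest Jordan block has size 2 (the smallest k with rank((A + 4I)^k) = rank((A + 4I)^(k+1))).
For λ = 1: rank(A - I) = 3, and the largest Jordan block has size 1 (the smallest k with rank((A - I)^k) = rank((A - I)^(k+1))).

So m_A(x) = (x - 1)(x + 4)^2.

m_A(x) = (x - 1)(x + 4)^2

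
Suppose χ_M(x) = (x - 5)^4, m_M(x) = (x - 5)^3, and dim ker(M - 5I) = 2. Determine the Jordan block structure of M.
Jordan blocks: (5, 3), (5, 1)

λ = 5: algebraic multiplicity 4 (exponent in χ_M), largest block size 3 (exponent in m_M), 2 blocks (geometric multiplicity). These force block sizes [3, 1].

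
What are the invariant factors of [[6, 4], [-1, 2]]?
The Jordan structure of A has elementary divisors (x - 4)^2. Arranging the block sizes at each eigenvalue in decreasing order and taking row products gives the invariant factors.

Invariant factors (smallest first, each dividing the next): (x - 4)^2.

Check: the last factor (x - 4)^2 is the minimal polynomial, and the product (x - 4)^2 is the characteristic polynomial.

(x - 4)^2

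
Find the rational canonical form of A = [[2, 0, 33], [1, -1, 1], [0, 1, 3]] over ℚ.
The invariant factors of A (the non-unit diagonal entries of the Smith normal form of xI - A over ℚ[x]) are (x - 5)(x^2 + x + 5), each dividing the next. The characteristic polynomial is their product, (x - 5)(x^2 + x + 5).

The rational canonical form is the block-diagonal matrix of companion matrices C(f_i):
R = [[0, 0, 25], [1, 0, 0], [0, 1, 4]].

Note the characteristic polynomial does not split into linear factors over ℚ, so A has no Jordan form over ℚ; the rational canonical form exists over any field.

R = [[0, 0, 25], [1, 0, 0], [0, 1, 4]]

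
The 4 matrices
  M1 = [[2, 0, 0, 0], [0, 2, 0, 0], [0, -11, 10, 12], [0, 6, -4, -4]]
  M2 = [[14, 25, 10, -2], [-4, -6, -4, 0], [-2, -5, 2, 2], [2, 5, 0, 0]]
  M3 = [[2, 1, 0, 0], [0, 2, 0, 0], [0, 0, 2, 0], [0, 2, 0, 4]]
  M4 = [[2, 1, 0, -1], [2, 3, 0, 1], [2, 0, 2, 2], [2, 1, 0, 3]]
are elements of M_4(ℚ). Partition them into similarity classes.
1 class: {M1, M2, M3, M4}

Characteristic polynomials: χ_{M1} = (x - 4)(x - 2)^3, χ_{M2} = (x - 4)(x - 2)^3, χ_{M3} = (x - 4)(x - 2)^3, χ_{M4} = (x - 4)(x - 2)^3.

{M1, M2, M3, M4}: invariant factors x - 2, (x - 4)(x - 2)^2.

Matrices are similar if and only if their invariant-factor lists agree; the partition into similarity classes is {M1, M2, M3, M4}.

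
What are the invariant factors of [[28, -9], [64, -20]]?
The Jordan structure of A has elementary divisors (x - 4)^2. Arranging the block sizes at each eigenvalue in decreasing order and taking row products gives the invariant factors.

Invariant factors (smallest first, each dividing the next): (x - 4)^2.

Check: the last factor (x - 4)^2 is the minimal polynomial, and the product (x - 4)^2 is the characteristic polynomial.

(x - 4)^2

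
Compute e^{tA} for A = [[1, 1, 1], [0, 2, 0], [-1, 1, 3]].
e^{tA} = [[(1 - t)*e^{2*t}, t*e^{2*t}, t*e^{2*t}], [0, e^{2*t}, 0], [-t*e^{2*t}, t*e^{2*t}, (t + 1)*e^{2*t}]]

A has Jordan form J = [[2, 1, 0], [0, 2, 0], [0, 0, 2]] with A = PJP^{-1}, so e^{tA} = P e^{tJ} P^{-1}.

For a Jordan block J_k(λ), e^{tJ_k(λ)} = e^{λt} · (I + tN + t^2 N^2/2! + ... + t^{k-1} N^{k-1}/(k-1)!) where N is the nilpotent superdiagonal part.

Assembling the blocks and conjugating back gives the entries of e^{tA} as shown above.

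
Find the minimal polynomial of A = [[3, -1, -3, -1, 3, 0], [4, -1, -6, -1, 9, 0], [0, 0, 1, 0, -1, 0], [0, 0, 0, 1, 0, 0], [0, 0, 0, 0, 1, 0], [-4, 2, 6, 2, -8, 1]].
The characteristic polynomial factors as (x - 1)^6. The minimal polynomial is ∏(x - λ)^{k_λ} where k_λ is the size of the largest Jordan block at λ.

For λ = 1: rank(A - I) = 3, and the largest Jordan block has size 3 (the smallest k with rank((A - I)^k) = rank((A - I)^(k+1))).

So m_A(x) = (x - 1)^3.

m_A(x) = (x - 1)^3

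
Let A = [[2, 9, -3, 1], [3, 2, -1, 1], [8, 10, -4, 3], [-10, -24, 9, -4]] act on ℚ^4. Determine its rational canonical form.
The invariant factors of A (the non-unit diagonal entries of the Smith normal form of xI - A over ℚ[x]) are x^2 + 2x - 1, x^2 + 2x - 1, each dividing the next. The characteristic polynomial is their product, (x^2 + 2x - 1)^2.

The rational canonical form is the block-diagonal matrix of companion matrices C(f_i):
R = [[0, 1, 0, 0], [1, -2, 0, 0], [0, 0, 0, 1], [0, 0, 1, -2]].

Note the characteristic polynomial does not split into linear factors over ℚ, so A has no Jordan form over ℚ; the rational canonical form exists over any field.

R = [[0, 1, 0, 0], [1, -2, 0, 0], [0, 0, 0, 1], [0, 0, 1, -2]]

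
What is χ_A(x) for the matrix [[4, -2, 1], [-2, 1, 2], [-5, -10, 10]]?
xI - A = [[x - 4, 2, -1], [2, x - 1, -2], [5, 10, x - 10]].

Expanding det(xI - A) along the first row:
det(xI - A) = + (x - 4)·det([[x - 1, -2], [10, x - 10]]) - (2)·det([[2, -2], [5, x - 10]]) + (-1)·det([[2, x - 1], [5, 10]]).

Evaluating gives χ_A(x) = x^3 - 15x^2 + 75x - 125 = (x - 5)^3.

χ_A(x) = (x - 5)^3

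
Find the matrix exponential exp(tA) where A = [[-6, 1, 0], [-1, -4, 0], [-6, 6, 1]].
e^{tA} = [[(1 - t)*e^{-5*t}, t*e^{-5*t}, 0], [-t*e^{-5*t}, (t + 1)*e^{-5*t}, 0], [-e^{t} + e^{-5*t}, e^{t} - e^{-5*t}, e^{t}]]

A has Jordan form J = [[-5, 1, 0], [0, -5, 0], [0, 0, 1]] with A = PJP^{-1}, so e^{tA} = P e^{tJ} P^{-1}.

For a Jordan block J_k(λ), e^{tJ_k(λ)} = e^{λt} · (I + tN + t^2 N^2/2! + ... + t^{k-1} N^{k-1}/(k-1)!) where N is the nilpotent superdiagonal part.

Assembling the blocks and conjugating back gives the entries of e^{tA} as shown above.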